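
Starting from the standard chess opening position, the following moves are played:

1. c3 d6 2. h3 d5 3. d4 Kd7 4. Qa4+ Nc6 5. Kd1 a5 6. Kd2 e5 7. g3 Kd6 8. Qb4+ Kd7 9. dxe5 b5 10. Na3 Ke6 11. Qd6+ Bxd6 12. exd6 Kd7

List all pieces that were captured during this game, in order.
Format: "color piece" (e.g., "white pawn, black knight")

Tracking captures:
  dxe5: captured black pawn
  Bxd6: captured white queen
  exd6: captured black bishop

black pawn, white queen, black bishop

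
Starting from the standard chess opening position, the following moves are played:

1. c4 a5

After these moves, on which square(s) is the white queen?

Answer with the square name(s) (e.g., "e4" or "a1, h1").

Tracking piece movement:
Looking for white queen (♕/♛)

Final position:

  a b c d e f g h
  ─────────────────
8│♜ ♞ ♝ ♛ ♚ ♝ ♞ ♜│8
7│· ♟ ♟ ♟ ♟ ♟ ♟ ♟│7
6│· · · · · · · ·│6
5│♟ · · · · · · ·│5
4│· · ♙ · · · · ·│4
3│· · · · · · · ·│3
2│♙ ♙ · ♙ ♙ ♙ ♙ ♙│2
1│♖ ♘ ♗ ♕ ♔ ♗ ♘ ♖│1
  ─────────────────
  a b c d e f g h


d1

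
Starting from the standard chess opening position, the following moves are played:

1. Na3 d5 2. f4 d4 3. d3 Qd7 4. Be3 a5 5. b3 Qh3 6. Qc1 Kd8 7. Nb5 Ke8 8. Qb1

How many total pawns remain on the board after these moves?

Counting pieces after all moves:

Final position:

  a b c d e f g h
  ─────────────────
8│♜ ♞ ♝ · ♚ ♝ ♞ ♜│8
7│· ♟ ♟ · ♟ ♟ ♟ ♟│7
6│· · · · · · · ·│6
5│♟ ♘ · · · · · ·│5
4│· · · ♟ · ♙ · ·│4
3│· ♙ · ♙ ♗ · · ♛│3
2│♙ · ♙ · ♙ · ♙ ♙│2
1│♖ ♕ · · ♔ ♗ ♘ ♖│1
  ─────────────────
  a b c d e f g h


16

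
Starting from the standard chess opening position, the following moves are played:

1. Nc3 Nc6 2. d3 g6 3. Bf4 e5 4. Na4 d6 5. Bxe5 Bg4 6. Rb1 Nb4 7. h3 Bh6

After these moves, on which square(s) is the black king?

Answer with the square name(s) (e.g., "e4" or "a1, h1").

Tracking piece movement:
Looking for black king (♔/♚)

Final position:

  a b c d e f g h
  ─────────────────
8│♜ · · ♛ ♚ · ♞ ♜│8
7│♟ ♟ ♟ · · ♟ · ♟│7
6│· · · ♟ · · ♟ ♝│6
5│· · · · ♗ · · ·│5
4│♘ ♞ · · · · ♝ ·│4
3│· · · ♙ · · · ♙│3
2│♙ ♙ ♙ · ♙ ♙ ♙ ·│2
1│· ♖ · ♕ ♔ ♗ ♘ ♖│1
  ─────────────────
  a b c d e f g h


e8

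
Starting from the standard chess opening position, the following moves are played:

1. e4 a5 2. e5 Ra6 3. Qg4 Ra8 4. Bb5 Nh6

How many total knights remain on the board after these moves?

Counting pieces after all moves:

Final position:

  a b c d e f g h
  ─────────────────
8│♜ ♞ ♝ ♛ ♚ ♝ · ♜│8
7│· ♟ ♟ ♟ ♟ ♟ ♟ ♟│7
6│· · · · · · · ♞│6
5│♟ ♗ · · ♙ · · ·│5
4│· · · · · · ♕ ·│4
3│· · · · · · · ·│3
2│♙ ♙ ♙ ♙ · ♙ ♙ ♙│2
1│♖ ♘ ♗ · ♔ · ♘ ♖│1
  ─────────────────
  a b c d e f g h


4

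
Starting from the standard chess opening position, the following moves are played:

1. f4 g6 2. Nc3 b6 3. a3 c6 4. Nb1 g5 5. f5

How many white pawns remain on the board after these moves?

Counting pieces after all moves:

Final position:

  a b c d e f g h
  ─────────────────
8│♜ ♞ ♝ ♛ ♚ ♝ ♞ ♜│8
7│♟ · · ♟ ♟ ♟ · ♟│7
6│· ♟ ♟ · · · · ·│6
5│· · · · · ♙ ♟ ·│5
4│· · · · · · · ·│4
3│♙ · · · · · · ·│3
2│· ♙ ♙ ♙ ♙ · ♙ ♙│2
1│♖ ♘ ♗ ♕ ♔ ♗ ♘ ♖│1
  ─────────────────
  a b c d e f g h


8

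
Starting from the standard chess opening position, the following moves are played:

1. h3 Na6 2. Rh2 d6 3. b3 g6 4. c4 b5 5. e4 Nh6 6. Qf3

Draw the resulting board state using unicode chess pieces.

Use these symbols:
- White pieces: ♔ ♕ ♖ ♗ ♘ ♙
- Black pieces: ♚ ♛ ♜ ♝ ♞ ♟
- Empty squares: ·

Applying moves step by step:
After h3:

♜ ♞ ♝ ♛ ♚ ♝ ♞ ♜
♟ ♟ ♟ ♟ ♟ ♟ ♟ ♟
· · · · · · · ·
· · · · · · · ·
· · · · · · · ·
· · · · · · · ♙
♙ ♙ ♙ ♙ ♙ ♙ ♙ ·
♖ ♘ ♗ ♕ ♔ ♗ ♘ ♖


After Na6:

♜ · ♝ ♛ ♚ ♝ ♞ ♜
♟ ♟ ♟ ♟ ♟ ♟ ♟ ♟
♞ · · · · · · ·
· · · · · · · ·
· · · · · · · ·
· · · · · · · ♙
♙ ♙ ♙ ♙ ♙ ♙ ♙ ·
♖ ♘ ♗ ♕ ♔ ♗ ♘ ♖


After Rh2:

♜ · ♝ ♛ ♚ ♝ ♞ ♜
♟ ♟ ♟ ♟ ♟ ♟ ♟ ♟
♞ · · · · · · ·
· · · · · · · ·
· · · · · · · ·
· · · · · · · ♙
♙ ♙ ♙ ♙ ♙ ♙ ♙ ♖
♖ ♘ ♗ ♕ ♔ ♗ ♘ ·


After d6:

♜ · ♝ ♛ ♚ ♝ ♞ ♜
♟ ♟ ♟ · ♟ ♟ ♟ ♟
♞ · · ♟ · · · ·
· · · · · · · ·
· · · · · · · ·
· · · · · · · ♙
♙ ♙ ♙ ♙ ♙ ♙ ♙ ♖
♖ ♘ ♗ ♕ ♔ ♗ ♘ ·


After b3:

♜ · ♝ ♛ ♚ ♝ ♞ ♜
♟ ♟ ♟ · ♟ ♟ ♟ ♟
♞ · · ♟ · · · ·
· · · · · · · ·
· · · · · · · ·
· ♙ · · · · · ♙
♙ · ♙ ♙ ♙ ♙ ♙ ♖
♖ ♘ ♗ ♕ ♔ ♗ ♘ ·


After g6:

♜ · ♝ ♛ ♚ ♝ ♞ ♜
♟ ♟ ♟ · ♟ ♟ · ♟
♞ · · ♟ · · ♟ ·
· · · · · · · ·
· · · · · · · ·
· ♙ · · · · · ♙
♙ · ♙ ♙ ♙ ♙ ♙ ♖
♖ ♘ ♗ ♕ ♔ ♗ ♘ ·


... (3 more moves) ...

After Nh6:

♜ · ♝ ♛ ♚ ♝ · ♜
♟ · ♟ · ♟ ♟ · ♟
♞ · · ♟ · · ♟ ♞
· ♟ · · · · · ·
· · ♙ · ♙ · · ·
· ♙ · · · · · ♙
♙ · · ♙ · ♙ ♙ ♖
♖ ♘ ♗ ♕ ♔ ♗ ♘ ·


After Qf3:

♜ · ♝ ♛ ♚ ♝ · ♜
♟ · ♟ · ♟ ♟ · ♟
♞ · · ♟ · · ♟ ♞
· ♟ · · · · · ·
· · ♙ · ♙ · · ·
· ♙ · · · ♕ · ♙
♙ · · ♙ · ♙ ♙ ♖
♖ ♘ ♗ · ♔ ♗ ♘ ·



  a b c d e f g h
  ─────────────────
8│♜ · ♝ ♛ ♚ ♝ · ♜│8
7│♟ · ♟ · ♟ ♟ · ♟│7
6│♞ · · ♟ · · ♟ ♞│6
5│· ♟ · · · · · ·│5
4│· · ♙ · ♙ · · ·│4
3│· ♙ · · · ♕ · ♙│3
2│♙ · · ♙ · ♙ ♙ ♖│2
1│♖ ♘ ♗ · ♔ ♗ ♘ ·│1
  ─────────────────
  a b c d e f g h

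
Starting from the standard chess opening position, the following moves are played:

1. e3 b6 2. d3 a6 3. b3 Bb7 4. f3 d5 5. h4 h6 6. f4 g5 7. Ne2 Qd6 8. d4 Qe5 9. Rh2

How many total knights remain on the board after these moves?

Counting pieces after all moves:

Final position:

  a b c d e f g h
  ─────────────────
8│♜ ♞ · · ♚ ♝ ♞ ♜│8
7│· ♝ ♟ · ♟ ♟ · ·│7
6│♟ ♟ · · · · · ♟│6
5│· · · ♟ ♛ · ♟ ·│5
4│· · · ♙ · ♙ · ♙│4
3│· ♙ · · ♙ · · ·│3
2│♙ · ♙ · ♘ · ♙ ♖│2
1│♖ ♘ ♗ ♕ ♔ ♗ · ·│1
  ─────────────────
  a b c d e f g h


4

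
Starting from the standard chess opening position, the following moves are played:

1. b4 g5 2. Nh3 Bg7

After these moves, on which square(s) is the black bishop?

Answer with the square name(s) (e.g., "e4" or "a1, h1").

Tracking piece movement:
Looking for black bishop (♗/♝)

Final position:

  a b c d e f g h
  ─────────────────
8│♜ ♞ ♝ ♛ ♚ · ♞ ♜│8
7│♟ ♟ ♟ ♟ ♟ ♟ ♝ ♟│7
6│· · · · · · · ·│6
5│· · · · · · ♟ ·│5
4│· ♙ · · · · · ·│4
3│· · · · · · · ♘│3
2│♙ · ♙ ♙ ♙ ♙ ♙ ♙│2
1│♖ ♘ ♗ ♕ ♔ ♗ · ♖│1
  ─────────────────
  a b c d e f g h


c8, g7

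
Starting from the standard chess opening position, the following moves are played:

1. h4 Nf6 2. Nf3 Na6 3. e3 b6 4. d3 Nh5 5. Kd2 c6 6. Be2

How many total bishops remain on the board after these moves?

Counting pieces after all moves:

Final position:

  a b c d e f g h
  ─────────────────
8│♜ · ♝ ♛ ♚ ♝ · ♜│8
7│♟ · · ♟ ♟ ♟ ♟ ♟│7
6│♞ ♟ ♟ · · · · ·│6
5│· · · · · · · ♞│5
4│· · · · · · · ♙│4
3│· · · ♙ ♙ ♘ · ·│3
2│♙ ♙ ♙ ♔ ♗ ♙ ♙ ·│2
1│♖ ♘ ♗ ♕ · · · ♖│1
  ─────────────────
  a b c d e f g h


4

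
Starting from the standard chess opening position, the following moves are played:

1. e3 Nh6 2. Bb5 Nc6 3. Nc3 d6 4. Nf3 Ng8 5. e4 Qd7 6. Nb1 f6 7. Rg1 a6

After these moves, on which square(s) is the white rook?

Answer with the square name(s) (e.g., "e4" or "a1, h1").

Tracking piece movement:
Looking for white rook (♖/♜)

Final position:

  a b c d e f g h
  ─────────────────
8│♜ · ♝ · ♚ ♝ ♞ ♜│8
7│· ♟ ♟ ♛ ♟ · ♟ ♟│7
6│♟ · ♞ ♟ · ♟ · ·│6
5│· ♗ · · · · · ·│5
4│· · · · ♙ · · ·│4
3│· · · · · ♘ · ·│3
2│♙ ♙ ♙ ♙ · ♙ ♙ ♙│2
1│♖ ♘ ♗ ♕ ♔ · ♖ ·│1
  ─────────────────
  a b c d e f g h


a1, g1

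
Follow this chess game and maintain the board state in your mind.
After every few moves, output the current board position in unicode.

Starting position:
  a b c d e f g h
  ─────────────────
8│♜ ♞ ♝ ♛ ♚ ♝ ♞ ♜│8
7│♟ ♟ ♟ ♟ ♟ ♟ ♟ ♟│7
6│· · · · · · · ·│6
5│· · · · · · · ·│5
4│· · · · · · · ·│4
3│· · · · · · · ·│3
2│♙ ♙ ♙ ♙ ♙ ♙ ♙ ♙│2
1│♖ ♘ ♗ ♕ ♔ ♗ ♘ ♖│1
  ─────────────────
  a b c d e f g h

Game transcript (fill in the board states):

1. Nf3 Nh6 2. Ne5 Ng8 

  a b c d e f g h
  ─────────────────
8│♜ ♞ ♝ ♛ ♚ ♝ ♞ ♜│8
7│♟ ♟ ♟ ♟ ♟ ♟ ♟ ♟│7
6│· · · · · · · ·│6
5│· · · · ♘ · · ·│5
4│· · · · · · · ·│4
3│· · · · · · · ·│3
2│♙ ♙ ♙ ♙ ♙ ♙ ♙ ♙│2
1│♖ ♘ ♗ ♕ ♔ ♗ · ♖│1
  ─────────────────
  a b c d e f g h

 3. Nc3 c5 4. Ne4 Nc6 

  a b c d e f g h
  ─────────────────
8│♜ · ♝ ♛ ♚ ♝ ♞ ♜│8
7│♟ ♟ · ♟ ♟ ♟ ♟ ♟│7
6│· · ♞ · · · · ·│6
5│· · ♟ · ♘ · · ·│5
4│· · · · ♘ · · ·│4
3│· · · · · · · ·│3
2│♙ ♙ ♙ ♙ ♙ ♙ ♙ ♙│2
1│♖ · ♗ ♕ ♔ ♗ · ♖│1
  ─────────────────
  a b c d e f g h

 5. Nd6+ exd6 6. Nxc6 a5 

  a b c d e f g h
  ─────────────────
8│♜ · ♝ ♛ ♚ ♝ ♞ ♜│8
7│· ♟ · ♟ · ♟ ♟ ♟│7
6│· · ♘ ♟ · · · ·│6
5│♟ · ♟ · · · · ·│5
4│· · · · · · · ·│4
3│· · · · · · · ·│3
2│♙ ♙ ♙ ♙ ♙ ♙ ♙ ♙│2
1│♖ · ♗ ♕ ♔ ♗ · ♖│1
  ─────────────────
  a b c d e f g h

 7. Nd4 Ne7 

  a b c d e f g h
  ─────────────────
8│♜ · ♝ ♛ ♚ ♝ · ♜│8
7│· ♟ · ♟ ♞ ♟ ♟ ♟│7
6│· · · ♟ · · · ·│6
5│♟ · ♟ · · · · ·│5
4│· · · ♘ · · · ·│4
3│· · · · · · · ·│3
2│♙ ♙ ♙ ♙ ♙ ♙ ♙ ♙│2
1│♖ · ♗ ♕ ♔ ♗ · ♖│1
  ─────────────────
  a b c d e f g h


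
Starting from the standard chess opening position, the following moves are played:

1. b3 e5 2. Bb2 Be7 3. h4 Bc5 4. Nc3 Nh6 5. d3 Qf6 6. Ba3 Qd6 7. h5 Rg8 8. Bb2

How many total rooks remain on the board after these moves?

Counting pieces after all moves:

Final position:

  a b c d e f g h
  ─────────────────
8│♜ ♞ ♝ · ♚ · ♜ ·│8
7│♟ ♟ ♟ ♟ · ♟ ♟ ♟│7
6│· · · ♛ · · · ♞│6
5│· · ♝ · ♟ · · ♙│5
4│· · · · · · · ·│4
3│· ♙ ♘ ♙ · · · ·│3
2│♙ ♗ ♙ · ♙ ♙ ♙ ·│2
1│♖ · · ♕ ♔ ♗ ♘ ♖│1
  ─────────────────
  a b c d e f g h


4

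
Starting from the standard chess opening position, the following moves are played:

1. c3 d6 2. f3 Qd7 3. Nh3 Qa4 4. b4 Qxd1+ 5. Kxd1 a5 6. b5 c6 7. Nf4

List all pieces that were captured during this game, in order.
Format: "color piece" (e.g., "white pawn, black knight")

Tracking captures:
  Qxd1+: captured white queen
  Kxd1: captured black queen

white queen, black queen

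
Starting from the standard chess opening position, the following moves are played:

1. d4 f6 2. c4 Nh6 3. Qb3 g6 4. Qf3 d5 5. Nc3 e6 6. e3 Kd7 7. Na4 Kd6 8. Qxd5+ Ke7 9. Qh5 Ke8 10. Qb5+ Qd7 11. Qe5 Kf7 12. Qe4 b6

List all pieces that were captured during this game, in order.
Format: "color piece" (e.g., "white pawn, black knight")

Tracking captures:
  Qxd5+: captured black pawn

black pawn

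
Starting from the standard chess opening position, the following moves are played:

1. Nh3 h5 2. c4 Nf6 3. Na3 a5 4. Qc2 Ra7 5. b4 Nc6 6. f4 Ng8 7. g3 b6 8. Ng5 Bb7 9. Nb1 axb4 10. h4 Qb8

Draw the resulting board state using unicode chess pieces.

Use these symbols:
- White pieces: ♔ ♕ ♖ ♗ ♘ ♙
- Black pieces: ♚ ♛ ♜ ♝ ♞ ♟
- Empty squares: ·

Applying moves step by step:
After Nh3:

♜ ♞ ♝ ♛ ♚ ♝ ♞ ♜
♟ ♟ ♟ ♟ ♟ ♟ ♟ ♟
· · · · · · · ·
· · · · · · · ·
· · · · · · · ·
· · · · · · · ♘
♙ ♙ ♙ ♙ ♙ ♙ ♙ ♙
♖ ♘ ♗ ♕ ♔ ♗ · ♖


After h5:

♜ ♞ ♝ ♛ ♚ ♝ ♞ ♜
♟ ♟ ♟ ♟ ♟ ♟ ♟ ·
· · · · · · · ·
· · · · · · · ♟
· · · · · · · ·
· · · · · · · ♘
♙ ♙ ♙ ♙ ♙ ♙ ♙ ♙
♖ ♘ ♗ ♕ ♔ ♗ · ♖


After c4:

♜ ♞ ♝ ♛ ♚ ♝ ♞ ♜
♟ ♟ ♟ ♟ ♟ ♟ ♟ ·
· · · · · · · ·
· · · · · · · ♟
· · ♙ · · · · ·
· · · · · · · ♘
♙ ♙ · ♙ ♙ ♙ ♙ ♙
♖ ♘ ♗ ♕ ♔ ♗ · ♖


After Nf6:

♜ ♞ ♝ ♛ ♚ ♝ · ♜
♟ ♟ ♟ ♟ ♟ ♟ ♟ ·
· · · · · ♞ · ·
· · · · · · · ♟
· · ♙ · · · · ·
· · · · · · · ♘
♙ ♙ · ♙ ♙ ♙ ♙ ♙
♖ ♘ ♗ ♕ ♔ ♗ · ♖


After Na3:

♜ ♞ ♝ ♛ ♚ ♝ · ♜
♟ ♟ ♟ ♟ ♟ ♟ ♟ ·
· · · · · ♞ · ·
· · · · · · · ♟
· · ♙ · · · · ·
♘ · · · · · · ♘
♙ ♙ · ♙ ♙ ♙ ♙ ♙
♖ · ♗ ♕ ♔ ♗ · ♖


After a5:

♜ ♞ ♝ ♛ ♚ ♝ · ♜
· ♟ ♟ ♟ ♟ ♟ ♟ ·
· · · · · ♞ · ·
♟ · · · · · · ♟
· · ♙ · · · · ·
♘ · · · · · · ♘
♙ ♙ · ♙ ♙ ♙ ♙ ♙
♖ · ♗ ♕ ♔ ♗ · ♖


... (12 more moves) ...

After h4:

· · · ♛ ♚ ♝ ♞ ♜
♜ ♝ ♟ ♟ ♟ ♟ ♟ ·
· ♟ ♞ · · · · ·
· · · · · · ♘ ♟
· ♟ ♙ · · ♙ · ♙
· · · · · · ♙ ·
♙ · ♕ ♙ ♙ · · ·
♖ ♘ ♗ · ♔ ♗ · ♖


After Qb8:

· ♛ · · ♚ ♝ ♞ ♜
♜ ♝ ♟ ♟ ♟ ♟ ♟ ·
· ♟ ♞ · · · · ·
· · · · · · ♘ ♟
· ♟ ♙ · · ♙ · ♙
· · · · · · ♙ ·
♙ · ♕ ♙ ♙ · · ·
♖ ♘ ♗ · ♔ ♗ · ♖



  a b c d e f g h
  ─────────────────
8│· ♛ · · ♚ ♝ ♞ ♜│8
7│♜ ♝ ♟ ♟ ♟ ♟ ♟ ·│7
6│· ♟ ♞ · · · · ·│6
5│· · · · · · ♘ ♟│5
4│· ♟ ♙ · · ♙ · ♙│4
3│· · · · · · ♙ ·│3
2│♙ · ♕ ♙ ♙ · · ·│2
1│♖ ♘ ♗ · ♔ ♗ · ♖│1
  ─────────────────
  a b c d e f g h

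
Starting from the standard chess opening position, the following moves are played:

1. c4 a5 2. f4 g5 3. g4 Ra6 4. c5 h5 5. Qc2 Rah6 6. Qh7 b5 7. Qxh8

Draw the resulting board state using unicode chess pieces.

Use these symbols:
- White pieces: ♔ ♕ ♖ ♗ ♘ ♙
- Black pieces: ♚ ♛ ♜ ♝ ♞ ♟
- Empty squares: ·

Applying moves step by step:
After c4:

♜ ♞ ♝ ♛ ♚ ♝ ♞ ♜
♟ ♟ ♟ ♟ ♟ ♟ ♟ ♟
· · · · · · · ·
· · · · · · · ·
· · ♙ · · · · ·
· · · · · · · ·
♙ ♙ · ♙ ♙ ♙ ♙ ♙
♖ ♘ ♗ ♕ ♔ ♗ ♘ ♖


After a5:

♜ ♞ ♝ ♛ ♚ ♝ ♞ ♜
· ♟ ♟ ♟ ♟ ♟ ♟ ♟
· · · · · · · ·
♟ · · · · · · ·
· · ♙ · · · · ·
· · · · · · · ·
♙ ♙ · ♙ ♙ ♙ ♙ ♙
♖ ♘ ♗ ♕ ♔ ♗ ♘ ♖


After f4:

♜ ♞ ♝ ♛ ♚ ♝ ♞ ♜
· ♟ ♟ ♟ ♟ ♟ ♟ ♟
· · · · · · · ·
♟ · · · · · · ·
· · ♙ · · ♙ · ·
· · · · · · · ·
♙ ♙ · ♙ ♙ · ♙ ♙
♖ ♘ ♗ ♕ ♔ ♗ ♘ ♖


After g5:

♜ ♞ ♝ ♛ ♚ ♝ ♞ ♜
· ♟ ♟ ♟ ♟ ♟ · ♟
· · · · · · · ·
♟ · · · · · ♟ ·
· · ♙ · · ♙ · ·
· · · · · · · ·
♙ ♙ · ♙ ♙ · ♙ ♙
♖ ♘ ♗ ♕ ♔ ♗ ♘ ♖


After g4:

♜ ♞ ♝ ♛ ♚ ♝ ♞ ♜
· ♟ ♟ ♟ ♟ ♟ · ♟
· · · · · · · ·
♟ · · · · · ♟ ·
· · ♙ · · ♙ ♙ ·
· · · · · · · ·
♙ ♙ · ♙ ♙ · · ♙
♖ ♘ ♗ ♕ ♔ ♗ ♘ ♖


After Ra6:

· ♞ ♝ ♛ ♚ ♝ ♞ ♜
· ♟ ♟ ♟ ♟ ♟ · ♟
♜ · · · · · · ·
♟ · · · · · ♟ ·
· · ♙ · · ♙ ♙ ·
· · · · · · · ·
♙ ♙ · ♙ ♙ · · ♙
♖ ♘ ♗ ♕ ♔ ♗ ♘ ♖


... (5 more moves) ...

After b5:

· ♞ ♝ ♛ ♚ ♝ ♞ ♜
· · ♟ ♟ ♟ ♟ · ♕
· · · · · · · ♜
♟ ♟ ♙ · · · ♟ ♟
· · · · · ♙ ♙ ·
· · · · · · · ·
♙ ♙ · ♙ ♙ · · ♙
♖ ♘ ♗ · ♔ ♗ ♘ ♖


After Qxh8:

· ♞ ♝ ♛ ♚ ♝ ♞ ♕
· · ♟ ♟ ♟ ♟ · ·
· · · · · · · ♜
♟ ♟ ♙ · · · ♟ ♟
· · · · · ♙ ♙ ·
· · · · · · · ·
♙ ♙ · ♙ ♙ · · ♙
♖ ♘ ♗ · ♔ ♗ ♘ ♖



  a b c d e f g h
  ─────────────────
8│· ♞ ♝ ♛ ♚ ♝ ♞ ♕│8
7│· · ♟ ♟ ♟ ♟ · ·│7
6│· · · · · · · ♜│6
5│♟ ♟ ♙ · · · ♟ ♟│5
4│· · · · · ♙ ♙ ·│4
3│· · · · · · · ·│3
2│♙ ♙ · ♙ ♙ · · ♙│2
1│♖ ♘ ♗ · ♔ ♗ ♘ ♖│1
  ─────────────────
  a b c d e f g h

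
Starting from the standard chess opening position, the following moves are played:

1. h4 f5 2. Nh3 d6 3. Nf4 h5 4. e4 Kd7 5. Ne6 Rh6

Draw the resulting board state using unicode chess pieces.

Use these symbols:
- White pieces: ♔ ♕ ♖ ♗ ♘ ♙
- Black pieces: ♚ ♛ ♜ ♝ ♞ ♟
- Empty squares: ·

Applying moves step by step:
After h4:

♜ ♞ ♝ ♛ ♚ ♝ ♞ ♜
♟ ♟ ♟ ♟ ♟ ♟ ♟ ♟
· · · · · · · ·
· · · · · · · ·
· · · · · · · ♙
· · · · · · · ·
♙ ♙ ♙ ♙ ♙ ♙ ♙ ·
♖ ♘ ♗ ♕ ♔ ♗ ♘ ♖


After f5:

♜ ♞ ♝ ♛ ♚ ♝ ♞ ♜
♟ ♟ ♟ ♟ ♟ · ♟ ♟
· · · · · · · ·
· · · · · ♟ · ·
· · · · · · · ♙
· · · · · · · ·
♙ ♙ ♙ ♙ ♙ ♙ ♙ ·
♖ ♘ ♗ ♕ ♔ ♗ ♘ ♖


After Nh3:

♜ ♞ ♝ ♛ ♚ ♝ ♞ ♜
♟ ♟ ♟ ♟ ♟ · ♟ ♟
· · · · · · · ·
· · · · · ♟ · ·
· · · · · · · ♙
· · · · · · · ♘
♙ ♙ ♙ ♙ ♙ ♙ ♙ ·
♖ ♘ ♗ ♕ ♔ ♗ · ♖


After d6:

♜ ♞ ♝ ♛ ♚ ♝ ♞ ♜
♟ ♟ ♟ · ♟ · ♟ ♟
· · · ♟ · · · ·
· · · · · ♟ · ·
· · · · · · · ♙
· · · · · · · ♘
♙ ♙ ♙ ♙ ♙ ♙ ♙ ·
♖ ♘ ♗ ♕ ♔ ♗ · ♖


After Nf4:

♜ ♞ ♝ ♛ ♚ ♝ ♞ ♜
♟ ♟ ♟ · ♟ · ♟ ♟
· · · ♟ · · · ·
· · · · · ♟ · ·
· · · · · ♘ · ♙
· · · · · · · ·
♙ ♙ ♙ ♙ ♙ ♙ ♙ ·
♖ ♘ ♗ ♕ ♔ ♗ · ♖


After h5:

♜ ♞ ♝ ♛ ♚ ♝ ♞ ♜
♟ ♟ ♟ · ♟ · ♟ ·
· · · ♟ · · · ·
· · · · · ♟ · ♟
· · · · · ♘ · ♙
· · · · · · · ·
♙ ♙ ♙ ♙ ♙ ♙ ♙ ·
♖ ♘ ♗ ♕ ♔ ♗ · ♖


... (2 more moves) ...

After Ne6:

♜ ♞ ♝ ♛ · ♝ ♞ ♜
♟ ♟ ♟ ♚ ♟ · ♟ ·
· · · ♟ ♘ · · ·
· · · · · ♟ · ♟
· · · · ♙ · · ♙
· · · · · · · ·
♙ ♙ ♙ ♙ · ♙ ♙ ·
♖ ♘ ♗ ♕ ♔ ♗ · ♖


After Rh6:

♜ ♞ ♝ ♛ · ♝ ♞ ·
♟ ♟ ♟ ♚ ♟ · ♟ ·
· · · ♟ ♘ · · ♜
· · · · · ♟ · ♟
· · · · ♙ · · ♙
· · · · · · · ·
♙ ♙ ♙ ♙ · ♙ ♙ ·
♖ ♘ ♗ ♕ ♔ ♗ · ♖



  a b c d e f g h
  ─────────────────
8│♜ ♞ ♝ ♛ · ♝ ♞ ·│8
7│♟ ♟ ♟ ♚ ♟ · ♟ ·│7
6│· · · ♟ ♘ · · ♜│6
5│· · · · · ♟ · ♟│5
4│· · · · ♙ · · ♙│4
3│· · · · · · · ·│3
2│♙ ♙ ♙ ♙ · ♙ ♙ ·│2
1│♖ ♘ ♗ ♕ ♔ ♗ · ♖│1
  ─────────────────
  a b c d e f g h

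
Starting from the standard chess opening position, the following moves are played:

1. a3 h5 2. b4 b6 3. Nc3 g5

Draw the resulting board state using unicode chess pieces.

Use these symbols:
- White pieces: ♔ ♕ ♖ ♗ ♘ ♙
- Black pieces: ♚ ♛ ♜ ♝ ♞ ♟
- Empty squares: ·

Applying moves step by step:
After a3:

♜ ♞ ♝ ♛ ♚ ♝ ♞ ♜
♟ ♟ ♟ ♟ ♟ ♟ ♟ ♟
· · · · · · · ·
· · · · · · · ·
· · · · · · · ·
♙ · · · · · · ·
· ♙ ♙ ♙ ♙ ♙ ♙ ♙
♖ ♘ ♗ ♕ ♔ ♗ ♘ ♖


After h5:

♜ ♞ ♝ ♛ ♚ ♝ ♞ ♜
♟ ♟ ♟ ♟ ♟ ♟ ♟ ·
· · · · · · · ·
· · · · · · · ♟
· · · · · · · ·
♙ · · · · · · ·
· ♙ ♙ ♙ ♙ ♙ ♙ ♙
♖ ♘ ♗ ♕ ♔ ♗ ♘ ♖


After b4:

♜ ♞ ♝ ♛ ♚ ♝ ♞ ♜
♟ ♟ ♟ ♟ ♟ ♟ ♟ ·
· · · · · · · ·
· · · · · · · ♟
· ♙ · · · · · ·
♙ · · · · · · ·
· · ♙ ♙ ♙ ♙ ♙ ♙
♖ ♘ ♗ ♕ ♔ ♗ ♘ ♖


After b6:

♜ ♞ ♝ ♛ ♚ ♝ ♞ ♜
♟ · ♟ ♟ ♟ ♟ ♟ ·
· ♟ · · · · · ·
· · · · · · · ♟
· ♙ · · · · · ·
♙ · · · · · · ·
· · ♙ ♙ ♙ ♙ ♙ ♙
♖ ♘ ♗ ♕ ♔ ♗ ♘ ♖


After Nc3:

♜ ♞ ♝ ♛ ♚ ♝ ♞ ♜
♟ · ♟ ♟ ♟ ♟ ♟ ·
· ♟ · · · · · ·
· · · · · · · ♟
· ♙ · · · · · ·
♙ · ♘ · · · · ·
· · ♙ ♙ ♙ ♙ ♙ ♙
♖ · ♗ ♕ ♔ ♗ ♘ ♖


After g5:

♜ ♞ ♝ ♛ ♚ ♝ ♞ ♜
♟ · ♟ ♟ ♟ ♟ · ·
· ♟ · · · · · ·
· · · · · · ♟ ♟
· ♙ · · · · · ·
♙ · ♘ · · · · ·
· · ♙ ♙ ♙ ♙ ♙ ♙
♖ · ♗ ♕ ♔ ♗ ♘ ♖



  a b c d e f g h
  ─────────────────
8│♜ ♞ ♝ ♛ ♚ ♝ ♞ ♜│8
7│♟ · ♟ ♟ ♟ ♟ · ·│7
6│· ♟ · · · · · ·│6
5│· · · · · · ♟ ♟│5
4│· ♙ · · · · · ·│4
3│♙ · ♘ · · · · ·│3
2│· · ♙ ♙ ♙ ♙ ♙ ♙│2
1│♖ · ♗ ♕ ♔ ♗ ♘ ♖│1
  ─────────────────
  a b c d e f g h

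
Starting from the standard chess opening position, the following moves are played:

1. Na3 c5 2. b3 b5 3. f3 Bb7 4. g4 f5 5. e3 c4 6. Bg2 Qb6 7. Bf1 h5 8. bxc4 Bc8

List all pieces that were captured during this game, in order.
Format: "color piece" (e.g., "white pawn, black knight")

Tracking captures:
  bxc4: captured black pawn

black pawn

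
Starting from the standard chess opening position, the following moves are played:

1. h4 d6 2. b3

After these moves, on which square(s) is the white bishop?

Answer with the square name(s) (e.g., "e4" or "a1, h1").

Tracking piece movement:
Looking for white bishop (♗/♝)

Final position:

  a b c d e f g h
  ─────────────────
8│♜ ♞ ♝ ♛ ♚ ♝ ♞ ♜│8
7│♟ ♟ ♟ · ♟ ♟ ♟ ♟│7
6│· · · ♟ · · · ·│6
5│· · · · · · · ·│5
4│· · · · · · · ♙│4
3│· ♙ · · · · · ·│3
2│♙ · ♙ ♙ ♙ ♙ ♙ ·│2
1│♖ ♘ ♗ ♕ ♔ ♗ ♘ ♖│1
  ─────────────────
  a b c d e f g h


c1, f1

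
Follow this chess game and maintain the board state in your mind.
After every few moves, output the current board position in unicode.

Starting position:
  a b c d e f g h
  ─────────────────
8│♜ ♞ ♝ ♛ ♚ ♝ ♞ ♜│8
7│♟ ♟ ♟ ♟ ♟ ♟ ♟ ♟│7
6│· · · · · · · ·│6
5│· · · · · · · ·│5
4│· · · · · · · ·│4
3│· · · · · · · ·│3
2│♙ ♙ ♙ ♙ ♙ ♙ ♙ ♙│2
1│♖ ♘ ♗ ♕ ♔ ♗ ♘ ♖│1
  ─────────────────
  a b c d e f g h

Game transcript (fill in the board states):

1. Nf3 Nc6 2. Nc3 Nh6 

  a b c d e f g h
  ─────────────────
8│♜ · ♝ ♛ ♚ ♝ · ♜│8
7│♟ ♟ ♟ ♟ ♟ ♟ ♟ ♟│7
6│· · ♞ · · · · ♞│6
5│· · · · · · · ·│5
4│· · · · · · · ·│4
3│· · ♘ · · ♘ · ·│3
2│♙ ♙ ♙ ♙ ♙ ♙ ♙ ♙│2
1│♖ · ♗ ♕ ♔ ♗ · ♖│1
  ─────────────────
  a b c d e f g h

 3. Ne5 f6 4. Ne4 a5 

  a b c d e f g h
  ─────────────────
8│♜ · ♝ ♛ ♚ ♝ · ♜│8
7│· ♟ ♟ ♟ ♟ · ♟ ♟│7
6│· · ♞ · · ♟ · ♞│6
5│♟ · · · ♘ · · ·│5
4│· · · · ♘ · · ·│4
3│· · · · · · · ·│3
2│♙ ♙ ♙ ♙ ♙ ♙ ♙ ♙│2
1│♖ · ♗ ♕ ♔ ♗ · ♖│1
  ─────────────────
  a b c d e f g h

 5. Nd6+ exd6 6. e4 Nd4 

  a b c d e f g h
  ─────────────────
8│♜ · ♝ ♛ ♚ ♝ · ♜│8
7│· ♟ ♟ ♟ · · ♟ ♟│7
6│· · · ♟ · ♟ · ♞│6
5│♟ · · · ♘ · · ·│5
4│· · · ♞ ♙ · · ·│4
3│· · · · · · · ·│3
2│♙ ♙ ♙ ♙ · ♙ ♙ ♙│2
1│♖ · ♗ ♕ ♔ ♗ · ♖│1
  ─────────────────
  a b c d e f g h

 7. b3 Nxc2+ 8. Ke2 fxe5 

  a b c d e f g h
  ─────────────────
8│♜ · ♝ ♛ ♚ ♝ · ♜│8
7│· ♟ ♟ ♟ · · ♟ ♟│7
6│· · · ♟ · · · ♞│6
5│♟ · · · ♟ · · ·│5
4│· · · · ♙ · · ·│4
3│· ♙ · · · · · ·│3
2│♙ · ♞ ♙ ♔ ♙ ♙ ♙│2
1│♖ · ♗ ♕ · ♗ · ♖│1
  ─────────────────
  a b c d e f g h

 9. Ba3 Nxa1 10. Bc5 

  a b c d e f g h
  ─────────────────
8│♜ · ♝ ♛ ♚ ♝ · ♜│8
7│· ♟ ♟ ♟ · · ♟ ♟│7
6│· · · ♟ · · · ♞│6
5│♟ · ♗ · ♟ · · ·│5
4│· · · · ♙ · · ·│4
3│· ♙ · · · · · ·│3
2│♙ · · ♙ ♔ ♙ ♙ ♙│2
1│♞ · · ♕ · ♗ · ♖│1
  ─────────────────
  a b c d e f g h


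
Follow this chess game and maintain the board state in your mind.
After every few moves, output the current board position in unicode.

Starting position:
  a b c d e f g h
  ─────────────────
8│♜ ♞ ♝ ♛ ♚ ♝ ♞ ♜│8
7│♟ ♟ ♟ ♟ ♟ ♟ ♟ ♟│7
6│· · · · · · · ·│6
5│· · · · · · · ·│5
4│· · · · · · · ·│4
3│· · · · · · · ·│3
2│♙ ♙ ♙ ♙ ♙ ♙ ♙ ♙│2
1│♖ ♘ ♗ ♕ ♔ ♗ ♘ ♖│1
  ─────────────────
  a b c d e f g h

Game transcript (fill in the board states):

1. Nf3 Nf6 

  a b c d e f g h
  ─────────────────
8│♜ ♞ ♝ ♛ ♚ ♝ · ♜│8
7│♟ ♟ ♟ ♟ ♟ ♟ ♟ ♟│7
6│· · · · · ♞ · ·│6
5│· · · · · · · ·│5
4│· · · · · · · ·│4
3│· · · · · ♘ · ·│3
2│♙ ♙ ♙ ♙ ♙ ♙ ♙ ♙│2
1│♖ ♘ ♗ ♕ ♔ ♗ · ♖│1
  ─────────────────
  a b c d e f g h

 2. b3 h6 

  a b c d e f g h
  ─────────────────
8│♜ ♞ ♝ ♛ ♚ ♝ · ♜│8
7│♟ ♟ ♟ ♟ ♟ ♟ ♟ ·│7
6│· · · · · ♞ · ♟│6
5│· · · · · · · ·│5
4│· · · · · · · ·│4
3│· ♙ · · · ♘ · ·│3
2│♙ · ♙ ♙ ♙ ♙ ♙ ♙│2
1│♖ ♘ ♗ ♕ ♔ ♗ · ♖│1
  ─────────────────
  a b c d e f g h

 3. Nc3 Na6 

  a b c d e f g h
  ─────────────────
8│♜ · ♝ ♛ ♚ ♝ · ♜│8
7│♟ ♟ ♟ ♟ ♟ ♟ ♟ ·│7
6│♞ · · · · ♞ · ♟│6
5│· · · · · · · ·│5
4│· · · · · · · ·│4
3│· ♙ ♘ · · ♘ · ·│3
2│♙ · ♙ ♙ ♙ ♙ ♙ ♙│2
1│♖ · ♗ ♕ ♔ ♗ · ♖│1
  ─────────────────
  a b c d e f g h

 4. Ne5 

  a b c d e f g h
  ─────────────────
8│♜ · ♝ ♛ ♚ ♝ · ♜│8
7│♟ ♟ ♟ ♟ ♟ ♟ ♟ ·│7
6│♞ · · · · ♞ · ♟│6
5│· · · · ♘ · · ·│5
4│· · · · · · · ·│4
3│· ♙ ♘ · · · · ·│3
2│♙ · ♙ ♙ ♙ ♙ ♙ ♙│2
1│♖ · ♗ ♕ ♔ ♗ · ♖│1
  ─────────────────
  a b c d e f g h


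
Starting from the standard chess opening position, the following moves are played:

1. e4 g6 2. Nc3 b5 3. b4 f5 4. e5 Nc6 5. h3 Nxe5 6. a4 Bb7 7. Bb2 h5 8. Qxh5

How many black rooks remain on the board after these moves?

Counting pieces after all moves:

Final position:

  a b c d e f g h
  ─────────────────
8│♜ · · ♛ ♚ ♝ ♞ ♜│8
7│♟ ♝ ♟ ♟ ♟ · · ·│7
6│· · · · · · ♟ ·│6
5│· ♟ · · ♞ ♟ · ♕│5
4│♙ ♙ · · · · · ·│4
3│· · ♘ · · · · ♙│3
2│· ♗ ♙ ♙ · ♙ ♙ ·│2
1│♖ · · · ♔ ♗ ♘ ♖│1
  ─────────────────
  a b c d e f g h


2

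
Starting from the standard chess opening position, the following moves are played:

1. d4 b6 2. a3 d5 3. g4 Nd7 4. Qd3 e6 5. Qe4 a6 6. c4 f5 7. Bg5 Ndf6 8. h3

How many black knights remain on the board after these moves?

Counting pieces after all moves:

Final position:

  a b c d e f g h
  ─────────────────
8│♜ · ♝ ♛ ♚ ♝ ♞ ♜│8
7│· · ♟ · · · ♟ ♟│7
6│♟ ♟ · · ♟ ♞ · ·│6
5│· · · ♟ · ♟ ♗ ·│5
4│· · ♙ ♙ ♕ · ♙ ·│4
3│♙ · · · · · · ♙│3
2│· ♙ · · ♙ ♙ · ·│2
1│♖ ♘ · · ♔ ♗ ♘ ♖│1
  ─────────────────
  a b c d e f g h


2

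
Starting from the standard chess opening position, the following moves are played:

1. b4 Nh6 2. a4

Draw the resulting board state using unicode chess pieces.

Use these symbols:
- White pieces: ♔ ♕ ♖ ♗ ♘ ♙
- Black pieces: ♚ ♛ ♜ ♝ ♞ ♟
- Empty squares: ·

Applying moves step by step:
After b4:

♜ ♞ ♝ ♛ ♚ ♝ ♞ ♜
♟ ♟ ♟ ♟ ♟ ♟ ♟ ♟
· · · · · · · ·
· · · · · · · ·
· ♙ · · · · · ·
· · · · · · · ·
♙ · ♙ ♙ ♙ ♙ ♙ ♙
♖ ♘ ♗ ♕ ♔ ♗ ♘ ♖


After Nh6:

♜ ♞ ♝ ♛ ♚ ♝ · ♜
♟ ♟ ♟ ♟ ♟ ♟ ♟ ♟
· · · · · · · ♞
· · · · · · · ·
· ♙ · · · · · ·
· · · · · · · ·
♙ · ♙ ♙ ♙ ♙ ♙ ♙
♖ ♘ ♗ ♕ ♔ ♗ ♘ ♖


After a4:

♜ ♞ ♝ ♛ ♚ ♝ · ♜
♟ ♟ ♟ ♟ ♟ ♟ ♟ ♟
· · · · · · · ♞
· · · · · · · ·
♙ ♙ · · · · · ·
· · · · · · · ·
· · ♙ ♙ ♙ ♙ ♙ ♙
♖ ♘ ♗ ♕ ♔ ♗ ♘ ♖



  a b c d e f g h
  ─────────────────
8│♜ ♞ ♝ ♛ ♚ ♝ · ♜│8
7│♟ ♟ ♟ ♟ ♟ ♟ ♟ ♟│7
6│· · · · · · · ♞│6
5│· · · · · · · ·│5
4│♙ ♙ · · · · · ·│4
3│· · · · · · · ·│3
2│· · ♙ ♙ ♙ ♙ ♙ ♙│2
1│♖ ♘ ♗ ♕ ♔ ♗ ♘ ♖│1
  ─────────────────
  a b c d e f g h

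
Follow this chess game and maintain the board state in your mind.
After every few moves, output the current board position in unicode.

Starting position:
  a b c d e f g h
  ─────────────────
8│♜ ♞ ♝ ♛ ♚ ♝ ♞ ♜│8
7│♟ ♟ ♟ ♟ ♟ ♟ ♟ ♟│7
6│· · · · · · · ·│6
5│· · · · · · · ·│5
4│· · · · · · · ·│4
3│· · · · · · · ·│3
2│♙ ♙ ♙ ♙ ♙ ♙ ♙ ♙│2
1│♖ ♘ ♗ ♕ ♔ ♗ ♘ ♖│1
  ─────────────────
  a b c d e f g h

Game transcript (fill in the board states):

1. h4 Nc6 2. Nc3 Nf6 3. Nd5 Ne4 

  a b c d e f g h
  ─────────────────
8│♜ · ♝ ♛ ♚ ♝ · ♜│8
7│♟ ♟ ♟ ♟ ♟ ♟ ♟ ♟│7
6│· · ♞ · · · · ·│6
5│· · · ♘ · · · ·│5
4│· · · · ♞ · · ♙│4
3│· · · · · · · ·│3
2│♙ ♙ ♙ ♙ ♙ ♙ ♙ ·│2
1│♖ · ♗ ♕ ♔ ♗ ♘ ♖│1
  ─────────────────
  a b c d e f g h

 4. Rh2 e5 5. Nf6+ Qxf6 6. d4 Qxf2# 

  a b c d e f g h
  ─────────────────
8│♜ · ♝ · ♚ ♝ · ♜│8
7│♟ ♟ ♟ ♟ · ♟ ♟ ♟│7
6│· · ♞ · · · · ·│6
5│· · · · ♟ · · ·│5
4│· · · ♙ ♞ · · ♙│4
3│· · · · · · · ·│3
2│♙ ♙ ♙ · ♙ ♛ ♙ ♖│2
1│♖ · ♗ ♕ ♔ ♗ ♘ ·│1
  ─────────────────
  a b c d e f g h



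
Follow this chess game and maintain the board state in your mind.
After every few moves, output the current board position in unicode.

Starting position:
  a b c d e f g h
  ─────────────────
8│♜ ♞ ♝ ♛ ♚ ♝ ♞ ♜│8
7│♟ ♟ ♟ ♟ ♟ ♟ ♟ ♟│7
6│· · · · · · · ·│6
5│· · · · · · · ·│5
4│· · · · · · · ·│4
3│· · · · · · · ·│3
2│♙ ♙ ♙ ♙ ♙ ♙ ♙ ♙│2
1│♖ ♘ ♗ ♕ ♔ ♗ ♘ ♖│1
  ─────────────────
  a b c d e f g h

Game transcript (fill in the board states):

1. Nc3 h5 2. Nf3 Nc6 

  a b c d e f g h
  ─────────────────
8│♜ · ♝ ♛ ♚ ♝ ♞ ♜│8
7│♟ ♟ ♟ ♟ ♟ ♟ ♟ ·│7
6│· · ♞ · · · · ·│6
5│· · · · · · · ♟│5
4│· · · · · · · ·│4
3│· · ♘ · · ♘ · ·│3
2│♙ ♙ ♙ ♙ ♙ ♙ ♙ ♙│2
1│♖ · ♗ ♕ ♔ ♗ · ♖│1
  ─────────────────
  a b c d e f g h

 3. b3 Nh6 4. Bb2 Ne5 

  a b c d e f g h
  ─────────────────
8│♜ · ♝ ♛ ♚ ♝ · ♜│8
7│♟ ♟ ♟ ♟ ♟ ♟ ♟ ·│7
6│· · · · · · · ♞│6
5│· · · · ♞ · · ♟│5
4│· · · · · · · ·│4
3│· ♙ ♘ · · ♘ · ·│3
2│♙ ♗ ♙ ♙ ♙ ♙ ♙ ♙│2
1│♖ · · ♕ ♔ ♗ · ♖│1
  ─────────────────
  a b c d e f g h

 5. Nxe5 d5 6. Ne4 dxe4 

  a b c d e f g h
  ─────────────────
8│♜ · ♝ ♛ ♚ ♝ · ♜│8
7│♟ ♟ ♟ · ♟ ♟ ♟ ·│7
6│· · · · · · · ♞│6
5│· · · · ♘ · · ♟│5
4│· · · · ♟ · · ·│4
3│· ♙ · · · · · ·│3
2│♙ ♗ ♙ ♙ ♙ ♙ ♙ ♙│2
1│♖ · · ♕ ♔ ♗ · ♖│1
  ─────────────────
  a b c d e f g h

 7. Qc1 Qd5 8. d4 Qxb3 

  a b c d e f g h
  ─────────────────
8│♜ · ♝ · ♚ ♝ · ♜│8
7│♟ ♟ ♟ · ♟ ♟ ♟ ·│7
6│· · · · · · · ♞│6
5│· · · · ♘ · · ♟│5
4│· · · ♙ ♟ · · ·│4
3│· ♛ · · · · · ·│3
2│♙ ♗ ♙ · ♙ ♙ ♙ ♙│2
1│♖ · ♕ · ♔ ♗ · ♖│1
  ─────────────────
  a b c d e f g h

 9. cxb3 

  a b c d e f g h
  ─────────────────
8│♜ · ♝ · ♚ ♝ · ♜│8
7│♟ ♟ ♟ · ♟ ♟ ♟ ·│7
6│· · · · · · · ♞│6
5│· · · · ♘ · · ♟│5
4│· · · ♙ ♟ · · ·│4
3│· ♙ · · · · · ·│3
2│♙ ♗ · · ♙ ♙ ♙ ♙│2
1│♖ · ♕ · ♔ ♗ · ♖│1
  ─────────────────
  a b c d e f g h


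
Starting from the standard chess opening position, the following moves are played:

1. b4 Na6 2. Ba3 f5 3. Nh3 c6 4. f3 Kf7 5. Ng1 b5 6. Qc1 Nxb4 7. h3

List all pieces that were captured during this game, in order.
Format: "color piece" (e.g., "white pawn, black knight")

Tracking captures:
  Nxb4: captured white pawn

white pawn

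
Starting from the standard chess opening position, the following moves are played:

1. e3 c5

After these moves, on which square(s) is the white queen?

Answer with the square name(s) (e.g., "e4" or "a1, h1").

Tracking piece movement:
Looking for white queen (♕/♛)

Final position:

  a b c d e f g h
  ─────────────────
8│♜ ♞ ♝ ♛ ♚ ♝ ♞ ♜│8
7│♟ ♟ · ♟ ♟ ♟ ♟ ♟│7
6│· · · · · · · ·│6
5│· · ♟ · · · · ·│5
4│· · · · · · · ·│4
3│· · · · ♙ · · ·│3
2│♙ ♙ ♙ ♙ · ♙ ♙ ♙│2
1│♖ ♘ ♗ ♕ ♔ ♗ ♘ ♖│1
  ─────────────────
  a b c d e f g h


d1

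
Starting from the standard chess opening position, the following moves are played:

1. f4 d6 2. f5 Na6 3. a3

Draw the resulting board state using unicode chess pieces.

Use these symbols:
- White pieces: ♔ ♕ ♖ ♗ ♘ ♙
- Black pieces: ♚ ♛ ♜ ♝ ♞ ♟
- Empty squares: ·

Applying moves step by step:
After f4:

♜ ♞ ♝ ♛ ♚ ♝ ♞ ♜
♟ ♟ ♟ ♟ ♟ ♟ ♟ ♟
· · · · · · · ·
· · · · · · · ·
· · · · · ♙ · ·
· · · · · · · ·
♙ ♙ ♙ ♙ ♙ · ♙ ♙
♖ ♘ ♗ ♕ ♔ ♗ ♘ ♖


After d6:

♜ ♞ ♝ ♛ ♚ ♝ ♞ ♜
♟ ♟ ♟ · ♟ ♟ ♟ ♟
· · · ♟ · · · ·
· · · · · · · ·
· · · · · ♙ · ·
· · · · · · · ·
♙ ♙ ♙ ♙ ♙ · ♙ ♙
♖ ♘ ♗ ♕ ♔ ♗ ♘ ♖


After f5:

♜ ♞ ♝ ♛ ♚ ♝ ♞ ♜
♟ ♟ ♟ · ♟ ♟ ♟ ♟
· · · ♟ · · · ·
· · · · · ♙ · ·
· · · · · · · ·
· · · · · · · ·
♙ ♙ ♙ ♙ ♙ · ♙ ♙
♖ ♘ ♗ ♕ ♔ ♗ ♘ ♖


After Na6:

♜ · ♝ ♛ ♚ ♝ ♞ ♜
♟ ♟ ♟ · ♟ ♟ ♟ ♟
♞ · · ♟ · · · ·
· · · · · ♙ · ·
· · · · · · · ·
· · · · · · · ·
♙ ♙ ♙ ♙ ♙ · ♙ ♙
♖ ♘ ♗ ♕ ♔ ♗ ♘ ♖


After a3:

♜ · ♝ ♛ ♚ ♝ ♞ ♜
♟ ♟ ♟ · ♟ ♟ ♟ ♟
♞ · · ♟ · · · ·
· · · · · ♙ · ·
· · · · · · · ·
♙ · · · · · · ·
· ♙ ♙ ♙ ♙ · ♙ ♙
♖ ♘ ♗ ♕ ♔ ♗ ♘ ♖



  a b c d e f g h
  ─────────────────
8│♜ · ♝ ♛ ♚ ♝ ♞ ♜│8
7│♟ ♟ ♟ · ♟ ♟ ♟ ♟│7
6│♞ · · ♟ · · · ·│6
5│· · · · · ♙ · ·│5
4│· · · · · · · ·│4
3│♙ · · · · · · ·│3
2│· ♙ ♙ ♙ ♙ · ♙ ♙│2
1│♖ ♘ ♗ ♕ ♔ ♗ ♘ ♖│1
  ─────────────────
  a b c d e f g h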